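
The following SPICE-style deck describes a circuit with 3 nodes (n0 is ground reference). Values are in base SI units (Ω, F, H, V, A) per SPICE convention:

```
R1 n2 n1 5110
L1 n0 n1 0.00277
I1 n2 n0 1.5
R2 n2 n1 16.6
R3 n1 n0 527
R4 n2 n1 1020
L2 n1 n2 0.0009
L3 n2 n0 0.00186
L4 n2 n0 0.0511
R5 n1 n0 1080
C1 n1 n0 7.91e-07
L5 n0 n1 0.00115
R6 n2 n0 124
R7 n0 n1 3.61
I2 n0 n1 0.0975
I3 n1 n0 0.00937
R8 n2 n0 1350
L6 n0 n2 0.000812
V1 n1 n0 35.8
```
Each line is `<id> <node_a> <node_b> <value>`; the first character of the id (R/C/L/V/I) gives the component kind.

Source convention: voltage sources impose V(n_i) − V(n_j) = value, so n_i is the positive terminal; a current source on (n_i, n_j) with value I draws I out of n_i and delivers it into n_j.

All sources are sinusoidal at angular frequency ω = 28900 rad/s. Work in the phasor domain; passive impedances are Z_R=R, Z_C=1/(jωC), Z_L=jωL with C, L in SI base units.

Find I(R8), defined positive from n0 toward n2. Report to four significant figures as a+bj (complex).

-0.009244+0.001311j A

Element admittances at ω=28900 rad/s:
  Y(R1) = 0.0001957+0.000j S between n2,n1
  Y(L1) = 0.000-0.01249j S between n0,n1
  I1: injects 1.5 A into n0 (from n2)
  Y(R2) = 0.06024+0.000j S between n2,n1
  Y(R3) = 0.001898+0.000j S between n1,n0
  Y(R4) = 0.0009804+0.000j S between n2,n1
  Y(L2) = 0.000-0.03845j S between n1,n2
  Y(L3) = 0.000-0.01860j S between n2,n0
  Y(L4) = 0.000-0.0006771j S between n2,n0
  Y(R5) = 0.0009259+0.000j S between n1,n0
  Y(C1) = 0.000+0.02286j S between n1,n0
  Y(L5) = 0.000-0.03009j S between n0,n1
  Y(R6) = 0.008065+0.000j S between n2,n0
  Y(R7) = 0.2770+0.000j S between n0,n1
  I2: injects 0.0975 A into n1 (from n0)
  I3: injects 0.00937 A into n0 (from n1)
  Y(R8) = 0.0007407+0.000j S between n2,n0
  Y(L6) = 0.000-0.04261j S between n0,n2
  V1: constraint V(n1)−V(n0) = 35.8
Assemble and solve the 3×3 MNA system:
  V(n1)=35.80+0.000j  V(n2)=12.48-1.770j
  i(V1)=-11.43+1.494j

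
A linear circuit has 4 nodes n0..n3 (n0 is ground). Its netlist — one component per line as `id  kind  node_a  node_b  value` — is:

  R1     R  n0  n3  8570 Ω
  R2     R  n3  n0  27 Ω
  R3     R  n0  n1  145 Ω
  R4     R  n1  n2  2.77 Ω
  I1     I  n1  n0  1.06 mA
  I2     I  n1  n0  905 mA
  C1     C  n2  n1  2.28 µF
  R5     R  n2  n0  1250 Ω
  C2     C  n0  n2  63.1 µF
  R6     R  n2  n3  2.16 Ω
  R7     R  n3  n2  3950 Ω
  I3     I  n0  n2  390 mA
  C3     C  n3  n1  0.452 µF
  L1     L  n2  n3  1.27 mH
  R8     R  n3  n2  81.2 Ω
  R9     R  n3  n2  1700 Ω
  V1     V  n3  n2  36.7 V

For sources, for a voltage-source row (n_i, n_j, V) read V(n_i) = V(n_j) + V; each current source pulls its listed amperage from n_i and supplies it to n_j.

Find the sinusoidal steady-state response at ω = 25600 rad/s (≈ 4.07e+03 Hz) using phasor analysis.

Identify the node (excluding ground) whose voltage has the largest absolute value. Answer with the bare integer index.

3

MNA unknowns: 3 node voltages V₁..V_3 plus 1 source current (V1)
R1: Y=0.0001167+0.000j on G[0,3]
R2: Y=0.03704+0.000j on G[3,0]
R3: Y=0.006897+0.000j on G[0,1]
R4: Y=0.3610+0.000j on G[1,2]
I1: z[1]−=0.00106, z[0]+=0.00106
I2: z[1]−=0.905, z[0]+=0.905
C1: Y=0.000+0.05837j on G[2,1]
R5: Y=0.0008000+0.000j on G[2,0]
C2: Y=0.000+1.615j on G[0,2]
R6: Y=0.4630+0.000j on G[2,3]
R7: Y=0.0002532+0.000j on G[3,2]
I3: z[0]−=0.39, z[2]+=0.39
C3: Y=0.000+0.01157j on G[3,1]
L1: Y=0.000-0.03076j on G[2,3]
R8: Y=0.01232+0.000j on G[3,2]
R9: Y=0.0005882+0.000j on G[3,2]
V1: row V3−V2=36.7, i_V1 at 3,2
solve → V1=-2.207+2.698j, V2=-0.03862+1.153j, V3=36.66+1.153j
aux → i_V1=-18.85+0.6362j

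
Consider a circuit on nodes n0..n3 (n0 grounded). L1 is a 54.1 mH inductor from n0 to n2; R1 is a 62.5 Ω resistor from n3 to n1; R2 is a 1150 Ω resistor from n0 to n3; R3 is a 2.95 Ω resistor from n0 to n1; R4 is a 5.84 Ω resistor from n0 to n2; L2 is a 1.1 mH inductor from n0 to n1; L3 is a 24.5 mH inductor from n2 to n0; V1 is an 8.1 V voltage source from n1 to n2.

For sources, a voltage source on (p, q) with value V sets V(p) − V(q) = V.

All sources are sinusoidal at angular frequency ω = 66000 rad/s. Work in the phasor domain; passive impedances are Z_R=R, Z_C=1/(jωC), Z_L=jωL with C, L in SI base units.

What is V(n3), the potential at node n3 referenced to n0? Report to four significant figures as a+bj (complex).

Apply KCL at each of the 3 non-ground nodes and solve the resulting linear system.
Node n1: branches {R1, R3, L2, V1} → V_1 = 2.712+0.06363j
Node n2: branches {L1, R4, L3, V1} → V_2 = -5.388+0.06363j
Node n3: branches {R1, R2} → V_3 = 2.572+0.06035j
Source currents: i(V1)=-0.9225+0.01574j

2.572+0.06035j V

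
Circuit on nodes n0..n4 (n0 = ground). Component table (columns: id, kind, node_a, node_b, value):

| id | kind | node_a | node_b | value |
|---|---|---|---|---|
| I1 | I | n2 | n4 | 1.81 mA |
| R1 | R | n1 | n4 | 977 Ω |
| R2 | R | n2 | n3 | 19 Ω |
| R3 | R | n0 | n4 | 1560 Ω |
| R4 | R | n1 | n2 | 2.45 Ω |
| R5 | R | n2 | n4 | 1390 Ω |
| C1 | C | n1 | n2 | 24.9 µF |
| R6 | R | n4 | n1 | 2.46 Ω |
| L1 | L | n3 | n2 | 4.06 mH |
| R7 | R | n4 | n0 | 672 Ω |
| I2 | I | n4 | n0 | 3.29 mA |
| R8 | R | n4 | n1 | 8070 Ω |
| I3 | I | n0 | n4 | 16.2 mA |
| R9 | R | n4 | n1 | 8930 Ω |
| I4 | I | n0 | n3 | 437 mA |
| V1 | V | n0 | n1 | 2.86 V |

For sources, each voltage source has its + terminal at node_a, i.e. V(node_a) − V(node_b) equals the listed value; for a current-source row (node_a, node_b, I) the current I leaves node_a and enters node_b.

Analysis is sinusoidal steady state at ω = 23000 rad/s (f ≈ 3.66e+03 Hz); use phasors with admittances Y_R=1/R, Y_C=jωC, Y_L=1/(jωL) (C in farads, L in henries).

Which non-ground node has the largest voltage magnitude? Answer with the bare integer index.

3

Element admittances at ω=23000 rad/s:
  I1: injects 0.00181 A into n4 (from n2)
  Y(R1) = 0.001024+0.000j S between n1,n4
  Y(R2) = 0.05263+0.000j S between n2,n3
  Y(R3) = 0.0006410+0.000j S between n0,n4
  Y(R4) = 0.4082+0.000j S between n1,n2
  Y(R5) = 0.0007194+0.000j S between n2,n4
  Y(C1) = 0.000+0.5727j S between n1,n2
  Y(R6) = 0.4065+0.000j S between n4,n1
  Y(L1) = 0.000-0.01071j S between n3,n2
  Y(R7) = 0.001488+0.000j S between n4,n0
  I2: injects 0.00329 A into n0 (from n4)
  Y(R8) = 0.0001239+0.000j S between n4,n1
  I3: injects 0.0162 A into n4 (from n0)
  Y(R9) = 0.0001120+0.000j S between n4,n1
  I4: injects 0.437 A into n3 (from n0)
  V1: constraint V(n0)−V(n1) = 2.86
Assemble and solve the 5×5 MNA system:
  V(n1)=-2.860+0.000j  V(n2)=-2.501-0.5034j  V(n3)=5.472+1.119j  V(n4)=-2.809-0.0008819j
  i(V1)=-0.4559-1.878e-06j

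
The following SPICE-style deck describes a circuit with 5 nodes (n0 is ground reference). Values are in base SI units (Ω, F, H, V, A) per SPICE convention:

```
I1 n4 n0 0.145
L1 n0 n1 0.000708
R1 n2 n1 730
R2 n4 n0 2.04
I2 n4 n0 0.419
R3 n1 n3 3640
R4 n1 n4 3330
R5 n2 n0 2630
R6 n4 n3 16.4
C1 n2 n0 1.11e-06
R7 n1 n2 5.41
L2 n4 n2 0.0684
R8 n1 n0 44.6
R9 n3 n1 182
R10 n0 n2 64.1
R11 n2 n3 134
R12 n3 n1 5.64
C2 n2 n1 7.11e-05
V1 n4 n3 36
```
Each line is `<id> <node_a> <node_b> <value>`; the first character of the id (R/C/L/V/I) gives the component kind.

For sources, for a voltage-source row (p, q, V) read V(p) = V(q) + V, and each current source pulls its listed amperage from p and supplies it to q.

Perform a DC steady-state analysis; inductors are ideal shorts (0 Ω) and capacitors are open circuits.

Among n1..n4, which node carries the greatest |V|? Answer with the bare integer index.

3

Element admittances at DC:
  I1: injects 0.145 A into n0 (from n4)
  L1: short n0↔n1 (DC inductor)
  Y(R1) = 0.001370 S between n2,n1
  Y(R2) = 0.4902 S between n4,n0
  I2: injects 0.419 A into n0 (from n4)
  Y(R3) = 0.0002747 S between n1,n3
  Y(R4) = 0.0003003 S between n1,n4
  Y(R5) = 0.0003802 S between n2,n0
  Y(R6) = 0.06098 S between n4,n3
  Y(C1) = 0.000 S between n2,n0
  Y(R7) = 0.1848 S between n1,n2
  L2: short n4↔n2 (DC inductor)
  Y(R8) = 0.02242 S between n1,n0
  Y(R9) = 0.005495 S between n3,n1
  Y(R10) = 0.01560 S between n0,n2
  Y(R11) = 0.007463 S between n2,n3
  Y(R12) = 0.1773 S between n3,n1
  Y(C2) = 0.000 S between n2,n1
  V1: constraint V(n4)−V(n3) = 36
Assemble and solve the 7×7 MNA system:
  V(n1)=0.000  V(n2)=6.882  V(n3)=-29.12  V(n4)=6.882
  i(L1)=4.047  i(L2)=1.660  i(V1)=-7.795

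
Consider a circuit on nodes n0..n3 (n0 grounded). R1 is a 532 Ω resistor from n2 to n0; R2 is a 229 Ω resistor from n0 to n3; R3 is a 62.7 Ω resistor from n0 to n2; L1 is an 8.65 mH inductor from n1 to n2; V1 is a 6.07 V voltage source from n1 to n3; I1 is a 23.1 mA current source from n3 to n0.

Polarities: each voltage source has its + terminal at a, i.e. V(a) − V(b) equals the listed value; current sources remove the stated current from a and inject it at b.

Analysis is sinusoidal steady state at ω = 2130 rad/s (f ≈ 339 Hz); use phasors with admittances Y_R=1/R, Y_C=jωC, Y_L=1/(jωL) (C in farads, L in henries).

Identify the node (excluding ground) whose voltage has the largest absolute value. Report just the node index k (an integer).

Apply KCL at each of the 3 non-ground nodes and solve the resulting linear system.
Node n1: branches {L1, V1} → V_1 = 0.1561+0.04033j
Node n2: branches {R1, R3, L1} → V_2 = 0.1528-0.009878j
Node n3: branches {R2, V1, I1} → V_3 = -5.914+0.04033j
Source currents: i(V1)=-0.002725+0.0001761j

3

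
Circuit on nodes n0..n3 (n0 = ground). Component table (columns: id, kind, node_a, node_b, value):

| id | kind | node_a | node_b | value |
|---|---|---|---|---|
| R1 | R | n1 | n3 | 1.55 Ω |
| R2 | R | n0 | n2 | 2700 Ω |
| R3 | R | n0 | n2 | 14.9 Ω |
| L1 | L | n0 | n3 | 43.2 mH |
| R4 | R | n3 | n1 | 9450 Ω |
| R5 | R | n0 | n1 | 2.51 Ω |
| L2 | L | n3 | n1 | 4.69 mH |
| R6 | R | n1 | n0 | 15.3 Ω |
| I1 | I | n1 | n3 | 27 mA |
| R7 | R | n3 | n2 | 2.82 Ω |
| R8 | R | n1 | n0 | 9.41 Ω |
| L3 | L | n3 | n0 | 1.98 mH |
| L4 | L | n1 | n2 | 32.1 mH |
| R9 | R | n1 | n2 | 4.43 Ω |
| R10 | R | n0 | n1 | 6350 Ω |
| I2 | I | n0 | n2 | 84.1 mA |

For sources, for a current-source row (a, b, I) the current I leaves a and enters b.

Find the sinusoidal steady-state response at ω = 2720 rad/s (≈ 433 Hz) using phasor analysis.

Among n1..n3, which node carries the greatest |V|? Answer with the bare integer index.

MNA unknowns: 3 node voltages V₁..V_3
R1: Y=0.6452+0.000j on G[1,3]
R2: Y=0.0003704+0.000j on G[0,2]
R3: Y=0.06711+0.000j on G[0,2]
L1: Y=0.000-0.008510j on G[0,3]
R4: Y=0.0001058+0.000j on G[3,1]
R5: Y=0.3984+0.000j on G[0,1]
L2: Y=0.000-0.07839j on G[3,1]
R6: Y=0.06536+0.000j on G[1,0]
I1: z[1]−=0.027, z[3]+=0.027
R7: Y=0.3546+0.000j on G[3,2]
R8: Y=0.1063+0.000j on G[1,0]
L3: Y=0.000-0.1857j on G[3,0]
L4: Y=0.000-0.01145j on G[1,2]
R9: Y=0.2257+0.000j on G[1,2]
R10: Y=0.0001575+0.000j on G[0,1]
I2: z[0]−=0.0841, z[2]+=0.0841
solve → V1=0.08956+0.04385j, V2=0.2435+0.06480j, V3=0.1513+0.08550j

2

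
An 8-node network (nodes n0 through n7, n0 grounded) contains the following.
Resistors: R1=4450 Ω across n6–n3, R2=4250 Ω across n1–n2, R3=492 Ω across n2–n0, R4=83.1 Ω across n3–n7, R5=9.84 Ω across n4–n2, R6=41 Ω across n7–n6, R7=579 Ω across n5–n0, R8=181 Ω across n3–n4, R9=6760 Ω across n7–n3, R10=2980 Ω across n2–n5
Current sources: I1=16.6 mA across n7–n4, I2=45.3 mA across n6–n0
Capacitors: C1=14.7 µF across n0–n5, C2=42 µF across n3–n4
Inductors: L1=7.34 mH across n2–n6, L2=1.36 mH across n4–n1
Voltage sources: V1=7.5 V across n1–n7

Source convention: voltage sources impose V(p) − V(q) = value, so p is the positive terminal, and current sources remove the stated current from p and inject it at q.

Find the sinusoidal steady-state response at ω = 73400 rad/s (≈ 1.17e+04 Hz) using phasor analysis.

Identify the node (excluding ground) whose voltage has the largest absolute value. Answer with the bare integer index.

6

Apply KCL at each of the 7 non-ground nodes and solve the resulting linear system.
Node n1: branches {R2, L2, V1} → V_1 = -17.49+0.4233j
Node n2: branches {R2, R3, L1, R5, R10} → V_2 = -19.13+0.0008431j
Node n3: branches {R1, R4, R8, C2, R9} → V_3 = -19.57-0.1178j
Node n4: branches {I1, R5, R8, C2, L2} → V_4 = -19.58-0.1397j
Node n5: branches {C1, R7, R10} → V_5 = -1.111e-05+0.005949j
Node n6: branches {R1, I2, L1, R6} → V_6 = -26.77-0.1579j
Node n7: branches {I1, R4, R6, R9, V1} → V_7 = -24.99+0.4233j
Source currents: i(V1)=-0.006025+0.02077j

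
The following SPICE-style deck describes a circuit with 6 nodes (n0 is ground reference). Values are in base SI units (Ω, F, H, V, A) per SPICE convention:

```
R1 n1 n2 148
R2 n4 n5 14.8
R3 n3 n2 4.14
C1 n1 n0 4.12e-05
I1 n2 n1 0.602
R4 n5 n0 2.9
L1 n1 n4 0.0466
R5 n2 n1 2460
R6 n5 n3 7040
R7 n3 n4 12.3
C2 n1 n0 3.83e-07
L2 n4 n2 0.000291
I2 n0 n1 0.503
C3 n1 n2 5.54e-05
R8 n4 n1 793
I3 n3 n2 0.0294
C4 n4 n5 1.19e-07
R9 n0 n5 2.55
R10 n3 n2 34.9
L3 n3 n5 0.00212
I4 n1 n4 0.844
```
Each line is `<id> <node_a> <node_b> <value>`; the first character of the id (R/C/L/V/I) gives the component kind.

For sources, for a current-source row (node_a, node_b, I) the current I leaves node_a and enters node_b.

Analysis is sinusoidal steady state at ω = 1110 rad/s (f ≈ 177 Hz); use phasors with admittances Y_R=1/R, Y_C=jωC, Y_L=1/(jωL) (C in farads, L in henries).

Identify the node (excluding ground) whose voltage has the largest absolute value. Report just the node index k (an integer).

1

Element admittances at ω=1110 rad/s:
  Y(R1) = 0.006757+0.000j S between n1,n2
  Y(R2) = 0.06757+0.000j S between n4,n5
  Y(R3) = 0.2415+0.000j S between n3,n2
  Y(C1) = 0.000+0.04573j S between n1,n0
  I1: injects 0.602 A into n1 (from n2)
  Y(R4) = 0.3448+0.000j S between n5,n0
  Y(L1) = 0.000-0.01933j S between n1,n4
  Y(R5) = 0.0004065+0.000j S between n2,n1
  Y(R6) = 0.0001420+0.000j S between n5,n3
  Y(R7) = 0.08130+0.000j S between n3,n4
  Y(C2) = 0.000+0.0004251j S between n1,n0
  Y(L2) = 0.000-3.096j S between n4,n2
  I2: injects 0.503 A into n1 (from n0)
  Y(C3) = 0.000+0.06149j S between n1,n2
  Y(R8) = 0.001261+0.000j S between n4,n1
  I3: injects 0.0294 A into n2 (from n3)
  Y(C4) = 0.000+0.0001321j S between n4,n5
  Y(R9) = 0.3922+0.000j S between n0,n5
  Y(R10) = 0.02865+0.000j S between n3,n2
  Y(L3) = 0.000-0.4250j S between n3,n5
  I4: injects 0.844 A into n4 (from n1)
Assemble and solve the 5×5 MNA system:
  V(n1)=1.085-2.900j  V(n2)=1.627+0.3179j  V(n3)=0.7128+0.6206j  V(n4)=1.635+0.5200j  V(n5)=0.5009-0.06793j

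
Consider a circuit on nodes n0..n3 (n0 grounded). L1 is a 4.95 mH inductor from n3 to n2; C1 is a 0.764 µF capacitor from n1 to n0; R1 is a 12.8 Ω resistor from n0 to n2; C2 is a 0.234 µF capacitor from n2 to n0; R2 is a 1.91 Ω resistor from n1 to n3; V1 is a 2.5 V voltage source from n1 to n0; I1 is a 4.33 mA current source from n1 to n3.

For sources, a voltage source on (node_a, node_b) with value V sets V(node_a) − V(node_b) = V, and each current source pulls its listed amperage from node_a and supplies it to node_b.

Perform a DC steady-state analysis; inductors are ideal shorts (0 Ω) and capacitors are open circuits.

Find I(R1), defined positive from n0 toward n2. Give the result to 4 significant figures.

-0.1705 A

Element admittances at DC:
  L1: short n3↔n2 (DC inductor)
  Y(C1) = 0.000 S between n1,n0
  Y(R1) = 0.07812 S between n0,n2
  Y(C2) = 0.000 S between n2,n0
  Y(R2) = 0.5236 S between n1,n3
  V1: constraint V(n1)−V(n0) = 2.5
  I1: injects 0.00433 A into n3 (from n1)
Assemble and solve the 5×5 MNA system:
  V(n1)=2.500  V(n2)=2.183  V(n3)=2.183
  i(L1)=0.1705  i(V1)=-0.1705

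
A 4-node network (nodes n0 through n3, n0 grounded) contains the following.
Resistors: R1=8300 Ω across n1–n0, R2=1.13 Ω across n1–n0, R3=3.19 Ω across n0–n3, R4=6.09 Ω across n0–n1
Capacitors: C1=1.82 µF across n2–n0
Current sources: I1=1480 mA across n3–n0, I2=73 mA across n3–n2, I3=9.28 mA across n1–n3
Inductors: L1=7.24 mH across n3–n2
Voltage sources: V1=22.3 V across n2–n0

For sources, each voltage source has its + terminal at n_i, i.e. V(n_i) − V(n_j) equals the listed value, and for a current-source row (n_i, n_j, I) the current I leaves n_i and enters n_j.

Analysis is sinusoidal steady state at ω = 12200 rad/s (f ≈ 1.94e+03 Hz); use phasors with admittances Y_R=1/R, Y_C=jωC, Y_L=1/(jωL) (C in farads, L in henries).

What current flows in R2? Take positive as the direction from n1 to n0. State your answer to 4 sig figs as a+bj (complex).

-0.007827+0.000j A

Apply KCL at each of the 3 non-ground nodes and solve the resulting linear system.
Node n1: branches {R1, R2, R4, I3} → V_1 = -0.008844+0.000j
Node n2: branches {C1, I2, L1, V1} → V_2 = 22.30+0.000j
Node n3: branches {I1, I2, L1, R3, I3} → V_3 = -4.889-0.9819j
Source currents: i(V1)=0.06188-0.1873j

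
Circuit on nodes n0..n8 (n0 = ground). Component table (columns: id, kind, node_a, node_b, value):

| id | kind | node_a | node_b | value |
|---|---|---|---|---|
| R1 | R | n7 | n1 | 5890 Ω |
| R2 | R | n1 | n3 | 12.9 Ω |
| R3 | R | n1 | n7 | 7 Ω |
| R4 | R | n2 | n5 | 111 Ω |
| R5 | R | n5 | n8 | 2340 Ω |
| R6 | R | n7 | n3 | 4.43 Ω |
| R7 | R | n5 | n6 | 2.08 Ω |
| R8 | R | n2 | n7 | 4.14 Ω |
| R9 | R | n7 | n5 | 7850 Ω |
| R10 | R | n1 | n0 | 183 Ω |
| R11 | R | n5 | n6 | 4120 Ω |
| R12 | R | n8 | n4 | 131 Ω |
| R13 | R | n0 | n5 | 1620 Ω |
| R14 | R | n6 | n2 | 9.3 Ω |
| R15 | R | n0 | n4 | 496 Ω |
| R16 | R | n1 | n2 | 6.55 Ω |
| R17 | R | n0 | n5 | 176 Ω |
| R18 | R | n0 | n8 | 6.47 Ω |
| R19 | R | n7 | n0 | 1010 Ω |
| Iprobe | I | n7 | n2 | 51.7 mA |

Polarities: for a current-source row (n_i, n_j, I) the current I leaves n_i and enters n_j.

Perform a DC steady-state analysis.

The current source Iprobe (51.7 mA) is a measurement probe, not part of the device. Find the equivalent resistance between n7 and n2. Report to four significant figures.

R_eq = 3.032 Ω

Element admittances at DC:
  Y(R1) = 0.0001698 S between n7,n1
  Y(R2) = 0.07752 S between n1,n3
  Y(R3) = 0.1429 S between n1,n7
  Y(R4) = 0.009009 S between n2,n5
  Y(R5) = 0.0004274 S between n5,n8
  Y(R6) = 0.2257 S between n7,n3
  Y(R7) = 0.4808 S between n5,n6
  Y(R8) = 0.2415 S between n2,n7
  Y(R9) = 0.0001274 S between n7,n5
  Y(R10) = 0.005464 S between n1,n0
  Y(R11) = 0.0002427 S between n5,n6
  Y(R12) = 0.007634 S between n8,n4
  Y(R13) = 0.0006173 S between n0,n5
  Y(R14) = 0.1075 S between n6,n2
  Y(R15) = 0.002016 S between n0,n4
  Y(R16) = 0.1527 S between n1,n2
  Y(R17) = 0.005682 S between n0,n5
  Y(R18) = 0.1546 S between n0,n8
  Y(R19) = 0.0009901 S between n7,n0
  Iprobe: injects 0.0517 A into n2 (from n7)
Assemble and solve the 8×8 MNA system:
  V(n1)=-0.03824  V(n2)=0.05020  V(n3)=-0.08909  V(n4)=0.0001009  V(n5)=0.04676  V(n6)=0.04739  V(n7)=-0.1065  V(n8)=0.0001276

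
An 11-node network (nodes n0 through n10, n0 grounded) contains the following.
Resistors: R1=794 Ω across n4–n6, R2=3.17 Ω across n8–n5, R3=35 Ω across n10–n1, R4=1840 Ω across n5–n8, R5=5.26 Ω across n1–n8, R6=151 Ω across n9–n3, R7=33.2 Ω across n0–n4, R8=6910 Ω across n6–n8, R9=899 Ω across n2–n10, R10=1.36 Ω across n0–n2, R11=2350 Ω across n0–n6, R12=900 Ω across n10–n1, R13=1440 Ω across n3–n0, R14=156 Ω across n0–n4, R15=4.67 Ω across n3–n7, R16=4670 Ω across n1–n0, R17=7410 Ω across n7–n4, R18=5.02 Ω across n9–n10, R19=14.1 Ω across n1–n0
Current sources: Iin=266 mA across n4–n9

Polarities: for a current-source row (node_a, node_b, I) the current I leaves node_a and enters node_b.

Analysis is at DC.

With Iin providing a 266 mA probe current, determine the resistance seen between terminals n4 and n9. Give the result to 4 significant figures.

Apply KCL at each of the 10 non-ground nodes and solve the resulting linear system.
Node n1: branches {R3, R5, R12, R16, R19} → V_1 = 3.397
Node n2: branches {R9, R10} → V_2 = 0.01749
Node n3: branches {R6, R13, R15} → V_3 = 11.30
Node n4: branches {R1, R7, R14, R17, Iin} → V_4 = -7.128
Node n5: branches {R2, R4} → V_5 = 3.391
Node n6: branches {R1, R8, R11} → V_6 = -4.638
Node n7: branches {R15, R17} → V_7 = 11.29
Node n8: branches {R2, R4, R5, R8} → V_8 = 3.391
Node n9: branches {R6, R18, Iin} → V_9 = 12.86
Node n10: branches {R3, R9, R12, R18} → V_10 = 11.58

R_eq = 75.14 Ω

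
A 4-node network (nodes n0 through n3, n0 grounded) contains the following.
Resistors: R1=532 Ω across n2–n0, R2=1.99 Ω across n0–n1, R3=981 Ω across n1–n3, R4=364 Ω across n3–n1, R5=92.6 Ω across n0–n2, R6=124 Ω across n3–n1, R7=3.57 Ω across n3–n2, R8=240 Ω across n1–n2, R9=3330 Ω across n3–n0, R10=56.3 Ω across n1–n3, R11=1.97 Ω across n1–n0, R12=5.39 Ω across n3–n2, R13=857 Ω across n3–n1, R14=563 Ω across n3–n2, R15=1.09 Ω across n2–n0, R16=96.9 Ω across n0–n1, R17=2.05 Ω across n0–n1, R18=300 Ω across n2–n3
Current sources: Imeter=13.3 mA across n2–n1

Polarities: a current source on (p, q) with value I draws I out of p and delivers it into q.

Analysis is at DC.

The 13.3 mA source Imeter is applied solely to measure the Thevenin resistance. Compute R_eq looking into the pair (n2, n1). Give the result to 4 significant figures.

Element admittances at DC:
  Y(R1) = 0.001880 S between n2,n0
  Y(R2) = 0.5025 S between n0,n1
  Y(R3) = 0.001019 S between n1,n3
  Y(R4) = 0.002747 S between n3,n1
  Y(R5) = 0.01080 S between n0,n2
  Y(R6) = 0.008065 S between n3,n1
  Y(R7) = 0.2801 S between n3,n2
  Y(R8) = 0.004167 S between n1,n2
  Y(R9) = 0.0003003 S between n3,n0
  Y(R10) = 0.01776 S between n1,n3
  Y(R11) = 0.5076 S between n1,n0
  Y(R12) = 0.1855 S between n3,n2
  Y(R13) = 0.001167 S between n3,n1
  Y(R14) = 0.001776 S between n3,n2
  Y(R15) = 0.9174 S between n2,n0
  Y(R16) = 0.01032 S between n0,n1
  Y(R17) = 0.4878 S between n0,n1
  Y(R18) = 0.003333 S between n2,n3
  Imeter: injects 0.0133 A into n1 (from n2)
Assemble and solve the 3×3 MNA system:
  V(n1)=0.008339  V(n2)=-0.01352  V(n3)=-0.01217

R_eq = 1.644 Ω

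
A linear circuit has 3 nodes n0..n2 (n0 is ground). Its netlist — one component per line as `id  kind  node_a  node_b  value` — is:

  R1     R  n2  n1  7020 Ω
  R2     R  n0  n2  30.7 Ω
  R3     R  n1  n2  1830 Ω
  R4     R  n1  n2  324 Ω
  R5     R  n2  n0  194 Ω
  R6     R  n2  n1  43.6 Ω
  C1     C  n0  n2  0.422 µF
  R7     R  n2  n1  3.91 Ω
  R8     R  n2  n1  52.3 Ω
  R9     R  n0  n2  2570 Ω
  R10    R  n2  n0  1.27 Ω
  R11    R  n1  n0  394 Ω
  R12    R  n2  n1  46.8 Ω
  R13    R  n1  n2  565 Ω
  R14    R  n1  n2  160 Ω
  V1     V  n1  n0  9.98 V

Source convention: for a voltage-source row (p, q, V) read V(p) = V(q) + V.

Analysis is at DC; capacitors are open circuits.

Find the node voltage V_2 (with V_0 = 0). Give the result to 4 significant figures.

2.856 V

Element admittances at DC:
  Y(R1) = 0.0001425 S between n2,n1
  Y(R2) = 0.03257 S between n0,n2
  Y(R3) = 0.0005464 S between n1,n2
  Y(R4) = 0.003086 S between n1,n2
  Y(R5) = 0.005155 S between n2,n0
  Y(R6) = 0.02294 S between n2,n1
  Y(C1) = 0.000 S between n0,n2
  Y(R7) = 0.2558 S between n2,n1
  Y(R8) = 0.01912 S between n2,n1
  Y(R9) = 0.0003891 S between n0,n2
  Y(R10) = 0.7874 S between n2,n0
  Y(R11) = 0.002538 S between n1,n0
  Y(R12) = 0.02137 S between n2,n1
  Y(R13) = 0.001770 S between n1,n2
  Y(R14) = 0.006250 S between n1,n2
  V1: constraint V(n1)−V(n0) = 9.98
Assemble and solve the 3×3 MNA system:
  V(n1)=9.980  V(n2)=2.856
  i(V1)=-2.383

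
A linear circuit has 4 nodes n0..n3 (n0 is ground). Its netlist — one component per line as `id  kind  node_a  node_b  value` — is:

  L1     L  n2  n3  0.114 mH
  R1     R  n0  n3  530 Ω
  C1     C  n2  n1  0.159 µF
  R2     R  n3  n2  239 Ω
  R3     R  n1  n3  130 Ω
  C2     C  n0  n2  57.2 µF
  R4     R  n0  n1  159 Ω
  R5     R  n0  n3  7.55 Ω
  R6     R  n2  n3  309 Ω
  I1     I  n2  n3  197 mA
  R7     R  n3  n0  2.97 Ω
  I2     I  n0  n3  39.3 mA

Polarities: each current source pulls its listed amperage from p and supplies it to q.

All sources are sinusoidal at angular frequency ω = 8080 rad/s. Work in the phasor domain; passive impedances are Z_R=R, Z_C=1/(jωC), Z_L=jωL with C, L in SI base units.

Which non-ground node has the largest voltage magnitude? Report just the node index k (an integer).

Apply KCL at each of the 3 non-ground nodes and solve the resulting linear system.
Node n1: branches {C1, R3, R4} → V_1 = -0.01378+0.04652j
Node n2: branches {L1, C1, R2, C2, R6, I1} → V_2 = -0.1018-0.1430j
Node n3: branches {L1, R1, R2, R3, R5, R6, I1, R7, I2} → V_3 = -0.05670+0.09925j

2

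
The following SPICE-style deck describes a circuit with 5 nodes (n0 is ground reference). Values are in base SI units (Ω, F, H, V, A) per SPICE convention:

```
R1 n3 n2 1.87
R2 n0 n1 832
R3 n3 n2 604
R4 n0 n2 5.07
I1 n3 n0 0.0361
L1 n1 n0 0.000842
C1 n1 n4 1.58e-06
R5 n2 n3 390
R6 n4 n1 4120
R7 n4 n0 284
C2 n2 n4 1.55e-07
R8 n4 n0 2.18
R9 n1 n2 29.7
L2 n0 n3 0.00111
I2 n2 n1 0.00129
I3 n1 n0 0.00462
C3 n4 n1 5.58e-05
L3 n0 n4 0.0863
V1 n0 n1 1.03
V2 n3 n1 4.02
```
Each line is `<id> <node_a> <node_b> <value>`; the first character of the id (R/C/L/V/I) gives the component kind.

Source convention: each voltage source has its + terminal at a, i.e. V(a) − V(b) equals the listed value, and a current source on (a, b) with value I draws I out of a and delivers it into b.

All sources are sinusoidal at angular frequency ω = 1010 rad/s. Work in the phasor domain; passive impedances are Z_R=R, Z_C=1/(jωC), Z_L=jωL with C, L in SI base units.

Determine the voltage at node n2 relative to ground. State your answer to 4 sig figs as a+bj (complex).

2.047-0.0004189j V

Element admittances at ω=1010 rad/s:
  Y(R1) = 0.5348+0.000j S between n3,n2
  Y(R2) = 0.001202+0.000j S between n0,n1
  Y(R3) = 0.001656+0.000j S between n3,n2
  Y(R4) = 0.1972+0.000j S between n0,n2
  I1: injects 0.0361 A into n0 (from n3)
  Y(L1) = 0.000-1.176j S between n1,n0
  Y(C1) = 0.000+0.001596j S between n1,n4
  Y(R5) = 0.002564+0.000j S between n2,n3
  Y(R6) = 0.0002427+0.000j S between n4,n1
  Y(R7) = 0.003521+0.000j S between n4,n0
  Y(C2) = 0.000+0.0001566j S between n2,n4
  Y(R8) = 0.4587+0.000j S between n4,n0
  Y(R9) = 0.03367+0.000j S between n1,n2
  Y(L2) = 0.000-0.8920j S between n0,n3
  I2: injects 0.00129 A into n1 (from n2)
  I3: injects 0.00462 A into n0 (from n1)
  Y(C3) = 0.000+0.05636j S between n4,n1
  Y(L3) = 0.000-0.01147j S between n0,n4
  V1: constraint V(n0)−V(n1) = 1.03
  V2: constraint V(n3)−V(n1) = 4.02
Assemble and solve the 6×6 MNA system:
  V(n1)=-1.030+0.000j  V(n2)=2.047-0.0004189j  V(n3)=2.990+0.000j  V(n4)=-0.01335-0.1270j
  i(V1)=0.4355-1.515j  i(V2)=-0.5446+2.667j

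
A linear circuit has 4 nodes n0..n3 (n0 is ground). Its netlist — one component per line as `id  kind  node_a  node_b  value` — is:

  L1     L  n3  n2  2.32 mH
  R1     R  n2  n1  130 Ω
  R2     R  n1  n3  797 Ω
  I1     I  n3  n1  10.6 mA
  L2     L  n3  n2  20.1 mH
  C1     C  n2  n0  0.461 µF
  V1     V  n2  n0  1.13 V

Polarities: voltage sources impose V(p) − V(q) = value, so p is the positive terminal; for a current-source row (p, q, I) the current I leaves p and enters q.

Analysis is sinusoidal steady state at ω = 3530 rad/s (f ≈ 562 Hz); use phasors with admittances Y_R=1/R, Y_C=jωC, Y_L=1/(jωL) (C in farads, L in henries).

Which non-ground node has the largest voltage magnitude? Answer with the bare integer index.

1

MNA unknowns: 3 node voltages V₁..V_3 plus 1 source current (V1)
L1: Y=0.000-0.1221j on G[3,2]
R1: Y=0.007692+0.000j on G[2,1]
R2: Y=0.001255+0.000j on G[1,3]
I1: z[3]−=0.0106, z[1]+=0.0106
L2: Y=0.000-0.01409j on G[3,2]
C1: Y=0.000+0.001627j on G[2,0]
V1: row V2−V0=1.13, i_V1 at 2,0
solve → V1=2.315-0.009383j, V2=1.130+0.000j, V3=1.129-0.06691j
aux → i_V1=0.000-0.001839j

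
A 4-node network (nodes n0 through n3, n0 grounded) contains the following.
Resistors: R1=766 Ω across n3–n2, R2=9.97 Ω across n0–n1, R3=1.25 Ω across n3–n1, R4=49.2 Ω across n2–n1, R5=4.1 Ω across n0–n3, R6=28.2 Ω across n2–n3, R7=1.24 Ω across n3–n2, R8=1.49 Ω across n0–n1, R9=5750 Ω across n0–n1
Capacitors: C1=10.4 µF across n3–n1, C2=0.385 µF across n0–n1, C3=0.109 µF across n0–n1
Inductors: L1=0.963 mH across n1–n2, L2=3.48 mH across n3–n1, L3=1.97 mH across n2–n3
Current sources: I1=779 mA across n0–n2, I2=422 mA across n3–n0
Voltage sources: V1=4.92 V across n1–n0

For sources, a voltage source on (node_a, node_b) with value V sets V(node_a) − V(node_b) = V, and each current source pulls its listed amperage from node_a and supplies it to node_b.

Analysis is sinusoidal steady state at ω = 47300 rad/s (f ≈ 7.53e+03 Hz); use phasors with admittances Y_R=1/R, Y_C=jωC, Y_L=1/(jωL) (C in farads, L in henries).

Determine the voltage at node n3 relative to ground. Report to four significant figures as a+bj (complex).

4.246+0.3122j V

Apply KCL at each of the 3 non-ground nodes and solve the resulting linear system.
Node n1: branches {C1, L1, R2, L2, R3, R4, C2, R8, C3, R9, V1} → V_1 = 4.920+0.000j
Node n2: branches {R1, L1, I1, R4, R6, R7, L3} → V_2 = 5.156+0.3222j
Node n3: branches {R1, C1, L2, R3, R5, I2, R6, R7, L3} → V_3 = 4.246+0.3122j
Source currents: i(V1)=-4.475-0.1911j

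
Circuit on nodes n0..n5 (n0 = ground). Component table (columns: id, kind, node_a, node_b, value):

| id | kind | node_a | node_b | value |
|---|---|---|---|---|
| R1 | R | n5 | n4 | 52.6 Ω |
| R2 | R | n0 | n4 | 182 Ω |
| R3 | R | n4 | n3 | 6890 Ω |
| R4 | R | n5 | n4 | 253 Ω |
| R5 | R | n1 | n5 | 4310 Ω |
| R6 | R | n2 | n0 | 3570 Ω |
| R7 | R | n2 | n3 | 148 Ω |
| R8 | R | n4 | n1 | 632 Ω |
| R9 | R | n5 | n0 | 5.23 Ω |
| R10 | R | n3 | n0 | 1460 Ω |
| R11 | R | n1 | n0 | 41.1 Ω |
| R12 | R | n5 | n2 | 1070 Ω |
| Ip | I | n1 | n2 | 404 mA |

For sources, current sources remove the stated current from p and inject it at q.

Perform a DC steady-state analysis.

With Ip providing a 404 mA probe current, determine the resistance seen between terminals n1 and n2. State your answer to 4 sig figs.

Element admittances at DC:
  Y(R1) = 0.01901 S between n5,n4
  Y(R2) = 0.005495 S between n0,n4
  Y(R3) = 0.0001451 S between n4,n3
  Y(R4) = 0.003953 S between n5,n4
  Y(R5) = 0.0002320 S between n1,n5
  Y(R6) = 0.0002801 S between n2,n0
  Y(R7) = 0.006757 S between n2,n3
  Y(R8) = 0.001582 S between n4,n1
  Y(R9) = 0.1912 S between n5,n0
  Y(R10) = 0.0006849 S between n3,n0
  Y(R11) = 0.02433 S between n1,n0
  Y(R12) = 0.0009346 S between n5,n2
  Ip: injects 0.404 A into n2 (from n1)
Assemble and solve the 5×5 MNA system:
  V(n1)=-15.39  V(n2)=207.3  V(n3)=184.6  V(n4)=0.8190  V(n5)=0.9704

R_eq = 551.2 Ω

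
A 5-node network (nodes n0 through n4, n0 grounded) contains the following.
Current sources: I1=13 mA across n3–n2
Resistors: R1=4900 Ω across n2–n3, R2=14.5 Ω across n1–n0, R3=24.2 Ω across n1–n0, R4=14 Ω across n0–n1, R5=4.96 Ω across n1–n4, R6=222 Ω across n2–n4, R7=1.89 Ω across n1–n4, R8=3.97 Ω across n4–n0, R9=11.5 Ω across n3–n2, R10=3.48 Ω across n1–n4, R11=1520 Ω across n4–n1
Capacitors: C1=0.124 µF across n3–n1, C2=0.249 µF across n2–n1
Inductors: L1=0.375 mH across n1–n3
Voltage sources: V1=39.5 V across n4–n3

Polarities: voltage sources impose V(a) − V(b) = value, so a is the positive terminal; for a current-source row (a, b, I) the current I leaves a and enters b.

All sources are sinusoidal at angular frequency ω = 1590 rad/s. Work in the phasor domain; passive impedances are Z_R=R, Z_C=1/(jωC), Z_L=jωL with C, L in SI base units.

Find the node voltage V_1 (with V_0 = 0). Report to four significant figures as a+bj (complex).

-15.83+10.61j V

Element admittances at ω=1590 rad/s:
  I1: injects 0.013 A into n2 (from n3)
  Y(R1) = 0.0002041+0.000j S between n2,n3
  Y(C1) = 0.000+0.0001972j S between n3,n1
  Y(R2) = 0.06897+0.000j S between n1,n0
  Y(R3) = 0.04132+0.000j S between n1,n0
  Y(R4) = 0.07143+0.000j S between n0,n1
  Y(R5) = 0.2016+0.000j S between n1,n4
  Y(R6) = 0.004505+0.000j S between n2,n4
  Y(R7) = 0.5291+0.000j S between n1,n4
  Y(L1) = 0.000-1.677j S between n1,n3
  Y(C2) = 0.000+0.0003959j S between n2,n1
  Y(R8) = 0.2519+0.000j S between n4,n0
  Y(R9) = 0.08696+0.000j S between n3,n2
  Y(R10) = 0.2874+0.000j S between n1,n4
  Y(R11) = 0.0006579+0.000j S between n4,n1
  V1: constraint V(n4)−V(n3) = 39.5
Assemble and solve the 5×5 MNA system:
  V(n1)=-15.83+10.61j  V(n2)=-26.08-7.613j  V(n3)=-28.08-7.657j  V(n4)=11.42-7.657j
  i(V1)=-30.80+20.54j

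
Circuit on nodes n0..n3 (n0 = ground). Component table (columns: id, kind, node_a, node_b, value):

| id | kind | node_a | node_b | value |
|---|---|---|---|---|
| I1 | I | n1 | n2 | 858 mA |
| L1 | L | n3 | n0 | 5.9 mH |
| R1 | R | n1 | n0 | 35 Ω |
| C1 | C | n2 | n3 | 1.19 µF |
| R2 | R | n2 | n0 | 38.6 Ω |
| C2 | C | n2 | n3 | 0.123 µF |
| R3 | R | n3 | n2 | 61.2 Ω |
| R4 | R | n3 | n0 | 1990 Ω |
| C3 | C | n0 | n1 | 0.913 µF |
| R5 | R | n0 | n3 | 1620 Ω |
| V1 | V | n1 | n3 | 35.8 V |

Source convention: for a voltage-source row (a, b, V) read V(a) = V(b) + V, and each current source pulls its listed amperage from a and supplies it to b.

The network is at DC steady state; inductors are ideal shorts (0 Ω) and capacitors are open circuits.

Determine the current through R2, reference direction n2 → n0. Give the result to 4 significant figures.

MNA unknowns: 3 node voltages V₁..V_3 plus 2 source currents (L1, V1)
I1: z[1]−=0.858, z[2]+=0.858
L1: row V3−V0=0, i_L1 at 3,0
R1: Y=0.02857 on G[1,0]
C1: Y=0.000 on G[2,3]
R2: Y=0.02591 on G[2,0]
C2: Y=0.000 on G[2,3]
R3: Y=0.01634 on G[3,2]
R4: Y=0.0005025 on G[3,0]
C3: Y=0.000 on G[0,1]
R5: Y=0.0006173 on G[0,3]
V1: row V1−V3=35.8, i_V1 at 1,3
solve → V1=35.80, V2=20.31, V3=0.000
aux → i_L1=-1.549, i_V1=-1.881

0.5261 A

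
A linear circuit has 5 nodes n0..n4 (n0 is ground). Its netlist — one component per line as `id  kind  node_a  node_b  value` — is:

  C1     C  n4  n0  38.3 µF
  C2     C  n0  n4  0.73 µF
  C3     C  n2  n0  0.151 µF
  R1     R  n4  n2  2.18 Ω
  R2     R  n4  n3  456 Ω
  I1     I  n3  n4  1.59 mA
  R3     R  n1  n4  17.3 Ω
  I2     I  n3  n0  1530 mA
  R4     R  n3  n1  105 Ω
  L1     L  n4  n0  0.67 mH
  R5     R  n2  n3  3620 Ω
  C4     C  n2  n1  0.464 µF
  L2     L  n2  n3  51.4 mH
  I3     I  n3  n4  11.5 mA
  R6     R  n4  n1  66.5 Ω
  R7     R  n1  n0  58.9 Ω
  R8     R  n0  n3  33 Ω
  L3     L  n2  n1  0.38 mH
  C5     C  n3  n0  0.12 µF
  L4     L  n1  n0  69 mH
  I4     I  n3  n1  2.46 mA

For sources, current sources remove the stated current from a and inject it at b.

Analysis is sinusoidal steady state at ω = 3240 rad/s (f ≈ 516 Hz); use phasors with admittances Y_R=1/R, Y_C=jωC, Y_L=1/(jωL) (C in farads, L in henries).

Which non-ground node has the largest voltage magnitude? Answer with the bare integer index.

Apply KCL at each of the 4 non-ground nodes and solve the resulting linear system.
Node n1: branches {R3, R4, C4, R6, R7, L3, L4, I4} → V_1 = -1.153-1.146j
Node n2: branches {C3, R1, R5, C4, L2, L3} → V_2 = -1.187-0.8222j
Node n3: branches {R2, I1, I2, R4, R5, L2, I3, R8, C5, I4} → V_3 = -36.29-4.977j
Node n4: branches {C1, C2, R1, R2, I1, R3, L1, I3, R6} → V_4 = -0.5380-1.220j

3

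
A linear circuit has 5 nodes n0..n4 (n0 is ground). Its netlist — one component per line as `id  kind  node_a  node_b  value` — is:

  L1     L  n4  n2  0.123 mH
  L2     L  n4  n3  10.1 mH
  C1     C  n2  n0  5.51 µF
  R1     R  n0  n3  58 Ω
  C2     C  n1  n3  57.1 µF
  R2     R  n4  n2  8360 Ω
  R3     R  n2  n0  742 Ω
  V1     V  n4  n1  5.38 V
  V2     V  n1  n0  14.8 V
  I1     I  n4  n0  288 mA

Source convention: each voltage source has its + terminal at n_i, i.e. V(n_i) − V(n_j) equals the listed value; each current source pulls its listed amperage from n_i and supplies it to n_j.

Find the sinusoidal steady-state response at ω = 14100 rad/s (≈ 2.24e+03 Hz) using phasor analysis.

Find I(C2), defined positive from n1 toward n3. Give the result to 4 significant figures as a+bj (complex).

Element admittances at ω=14100 rad/s:
  Y(L1) = 0.000-0.5766j S between n4,n2
  Y(L2) = 0.000-0.007022j S between n4,n3
  Y(C1) = 0.000+0.07769j S between n2,n0
  Y(R1) = 0.01724+0.000j S between n0,n3
  Y(C2) = 0.000+0.8051j S between n1,n3
  Y(R2) = 0.0001196+0.000j S between n4,n2
  Y(R3) = 0.001348+0.000j S between n2,n0
  V1: constraint V(n4)−V(n1) = 5.38
  V2: constraint V(n1)−V(n0) = 14.8
  I1: injects 0.288 A into n0 (from n4)
Assemble and solve the 6×6 MNA system:
  V(n1)=14.80+0.000j  V(n2)=23.32-0.06375j  V(n3)=14.75+0.3186j  V(n4)=20.18+0.000j
  i(V1)=-0.3221-1.774j  i(V2)=-0.5786-1.817j

0.2565+0.04365j A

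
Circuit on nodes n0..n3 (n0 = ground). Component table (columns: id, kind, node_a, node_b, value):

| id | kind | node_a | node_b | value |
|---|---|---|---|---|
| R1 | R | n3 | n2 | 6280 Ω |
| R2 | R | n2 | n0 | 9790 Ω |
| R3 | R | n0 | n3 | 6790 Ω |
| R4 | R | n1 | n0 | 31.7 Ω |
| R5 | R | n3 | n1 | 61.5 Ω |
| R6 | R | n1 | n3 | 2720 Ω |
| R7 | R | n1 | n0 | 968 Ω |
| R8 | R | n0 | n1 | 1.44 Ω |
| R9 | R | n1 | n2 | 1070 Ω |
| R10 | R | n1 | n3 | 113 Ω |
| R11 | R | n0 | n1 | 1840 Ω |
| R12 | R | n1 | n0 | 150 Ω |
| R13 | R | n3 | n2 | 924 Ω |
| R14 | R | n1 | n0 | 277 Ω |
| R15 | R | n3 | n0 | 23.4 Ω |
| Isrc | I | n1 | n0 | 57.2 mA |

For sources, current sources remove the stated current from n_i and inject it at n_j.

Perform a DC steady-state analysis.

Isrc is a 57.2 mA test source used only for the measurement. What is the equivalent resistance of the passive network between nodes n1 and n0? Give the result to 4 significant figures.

R_eq = 1.326 Ω

MNA unknowns: 3 node voltages V₁..V_3
R1: Y=0.0001592 on G[3,2]
R2: Y=0.0001021 on G[2,0]
R3: Y=0.0001473 on G[0,3]
R4: Y=0.03155 on G[1,0]
R5: Y=0.01626 on G[3,1]
R6: Y=0.0003676 on G[1,3]
R7: Y=0.001033 on G[1,0]
R8: Y=0.6944 on G[0,1]
R9: Y=0.0009346 on G[1,2]
R10: Y=0.008850 on G[1,3]
R11: Y=0.0005435 on G[0,1]
R12: Y=0.006667 on G[1,0]
R13: Y=0.001082 on G[3,2]
R14: Y=0.003610 on G[1,0]
R15: Y=0.04274 on G[3,0]
Isrc: z[1]−=0.0572, z[0]+=0.0572
solve → V1=-0.07585, V2=-0.04670, V3=-0.02860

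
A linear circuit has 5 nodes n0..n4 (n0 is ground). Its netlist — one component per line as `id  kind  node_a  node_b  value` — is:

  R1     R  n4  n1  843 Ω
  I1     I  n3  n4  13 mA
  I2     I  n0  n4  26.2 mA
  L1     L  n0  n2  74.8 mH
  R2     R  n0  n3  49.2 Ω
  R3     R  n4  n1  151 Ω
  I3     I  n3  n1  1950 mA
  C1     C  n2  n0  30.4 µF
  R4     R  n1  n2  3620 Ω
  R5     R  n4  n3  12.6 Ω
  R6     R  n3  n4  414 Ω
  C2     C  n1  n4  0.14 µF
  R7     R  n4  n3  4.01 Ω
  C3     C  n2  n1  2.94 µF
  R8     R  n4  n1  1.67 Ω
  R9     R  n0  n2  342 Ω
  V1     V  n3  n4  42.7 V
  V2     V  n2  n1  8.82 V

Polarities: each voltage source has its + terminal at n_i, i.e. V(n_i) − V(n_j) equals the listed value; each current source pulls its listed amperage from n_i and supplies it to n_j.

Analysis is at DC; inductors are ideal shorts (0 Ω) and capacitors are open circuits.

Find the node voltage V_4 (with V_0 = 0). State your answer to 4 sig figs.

-12.99 V

Element admittances at DC:
  Y(R1) = 0.001186 S between n4,n1
  I1: injects 0.013 A into n4 (from n3)
  I2: injects 0.0262 A into n4 (from n0)
  L1: short n0↔n2 (DC inductor)
  Y(R2) = 0.02033 S between n0,n3
  Y(R3) = 0.006623 S between n4,n1
  I3: injects 1.95 A into n1 (from n3)
  Y(C1) = 0.000 S between n2,n0
  Y(R4) = 0.0002762 S between n1,n2
  Y(R5) = 0.07937 S between n4,n3
  Y(R6) = 0.002415 S between n3,n4
  Y(C2) = 0.000 S between n1,n4
  Y(R7) = 0.2494 S between n4,n3
  Y(C3) = 0.000 S between n2,n1
  Y(R8) = 0.5988 S between n4,n1
  Y(R9) = 0.002924 S between n0,n2
  V1: constraint V(n3)−V(n4) = 42.7
  V2: constraint V(n2)−V(n1) = 8.82
Assemble and solve the 7×7 MNA system:
  V(n1)=-8.820  V(n2)=0.000  V(n3)=29.71  V(n4)=-12.99
  i(L1)=0.5777  i(V1)=-16.71  i(V2)=0.5753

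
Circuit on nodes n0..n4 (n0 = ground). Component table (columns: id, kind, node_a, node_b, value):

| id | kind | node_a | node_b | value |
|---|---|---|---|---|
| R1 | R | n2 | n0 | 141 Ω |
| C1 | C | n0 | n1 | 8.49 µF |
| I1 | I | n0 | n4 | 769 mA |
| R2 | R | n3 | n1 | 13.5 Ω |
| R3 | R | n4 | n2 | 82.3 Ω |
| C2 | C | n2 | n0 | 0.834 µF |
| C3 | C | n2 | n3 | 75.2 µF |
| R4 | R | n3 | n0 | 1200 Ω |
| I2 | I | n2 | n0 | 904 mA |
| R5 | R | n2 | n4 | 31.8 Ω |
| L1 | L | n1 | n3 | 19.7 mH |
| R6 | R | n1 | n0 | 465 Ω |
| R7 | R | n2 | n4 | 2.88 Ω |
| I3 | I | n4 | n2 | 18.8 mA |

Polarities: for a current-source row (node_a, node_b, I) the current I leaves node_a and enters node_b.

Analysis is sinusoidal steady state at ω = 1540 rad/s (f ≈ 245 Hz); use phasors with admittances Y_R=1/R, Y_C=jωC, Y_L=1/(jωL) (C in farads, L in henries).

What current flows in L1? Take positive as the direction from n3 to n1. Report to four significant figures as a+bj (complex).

MNA unknowns: 4 node voltages V₁..V_4
R1: Y=0.007092+0.000j on G[2,0]
C1: Y=0.000+0.01307j on G[0,1]
I1: z[0]−=0.769, z[4]+=0.769
R2: Y=0.07407+0.000j on G[3,1]
R3: Y=0.01215+0.000j on G[4,2]
C2: Y=0.000+0.001284j on G[2,0]
C3: Y=0.000+0.1158j on G[2,3]
R4: Y=0.0008333+0.000j on G[3,0]
I2: z[2]−=0.904, z[0]+=0.904
R5: Y=0.03145+0.000j on G[2,4]
L1: Y=0.000-0.03296j on G[1,3]
R6: Y=0.002151+0.000j on G[1,0]
R7: Y=0.3472+0.000j on G[2,4]
I3: z[4]−=0.0188, z[2]+=0.0188
solve → V1=-4.019+6.007j, V2=-5.108+5.911j, V3=-4.803+5.123j, V4=-3.188+5.911j

-0.02913+0.02583j A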